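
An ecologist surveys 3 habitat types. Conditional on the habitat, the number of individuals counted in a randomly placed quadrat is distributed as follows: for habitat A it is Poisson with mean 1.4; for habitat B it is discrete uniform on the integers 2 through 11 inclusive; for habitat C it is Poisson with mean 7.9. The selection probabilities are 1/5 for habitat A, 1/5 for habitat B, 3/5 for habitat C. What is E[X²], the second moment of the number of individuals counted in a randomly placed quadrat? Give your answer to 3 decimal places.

For each component E[X²] = Var + (mean)², giving A: 3.36; B: 50.5; C: 70.31.
Overall E[X²] = 0.2·3.36 + 0.2·50.5 + 0.6·70.31 = 52.958.

52.958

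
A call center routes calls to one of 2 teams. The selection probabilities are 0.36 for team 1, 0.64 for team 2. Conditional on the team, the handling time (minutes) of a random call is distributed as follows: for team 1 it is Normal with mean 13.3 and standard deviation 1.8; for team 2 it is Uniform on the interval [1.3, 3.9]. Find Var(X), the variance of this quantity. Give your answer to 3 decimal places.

Per component, 1: μ=13.3, E[X²]=180.13; 2: μ=2.6, E[X²]=7.32333.
E[X] = 0.36·13.3 + 0.64·2.6 = 6.452.
E[X²] = 0.36·180.13 + 0.64·7.32333 = 69.5337.
Var(X) = E[X²] − (E[X])² = 69.5337 − 41.6283 = 27.9054.

27.905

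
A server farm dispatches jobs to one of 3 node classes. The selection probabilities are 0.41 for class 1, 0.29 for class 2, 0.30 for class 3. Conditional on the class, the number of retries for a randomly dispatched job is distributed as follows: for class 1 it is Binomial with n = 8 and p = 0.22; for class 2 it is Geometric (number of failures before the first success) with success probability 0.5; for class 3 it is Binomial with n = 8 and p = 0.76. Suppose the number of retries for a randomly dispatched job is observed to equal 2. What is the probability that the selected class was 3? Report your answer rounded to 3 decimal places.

Likelihoods P(X=2 | ·): 1: 0.30519; 2: 0.125; 3: 0.00309067.
Posterior ∝ prior × likelihood. Numerator for 3: 0.3·0.00309067 = 0.000927201.
Normalizing constant: 0.41·0.30519 + 0.29·0.125 + 0.3·0.00309067 = 0.162305.
P(3 | observation) = 0.000927201 / 0.162305 = 0.0057127.

0.006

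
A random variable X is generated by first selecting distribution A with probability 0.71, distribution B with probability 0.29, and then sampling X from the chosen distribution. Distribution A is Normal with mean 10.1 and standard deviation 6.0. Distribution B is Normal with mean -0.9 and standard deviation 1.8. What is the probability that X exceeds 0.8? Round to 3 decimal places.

Conditional on each component, P(X > 0.8): A: 0.939429; B: 0.172471.
By total probability, P(X > 0.8) = 0.71·0.939429 + 0.29·0.172471 = 0.717011.

0.717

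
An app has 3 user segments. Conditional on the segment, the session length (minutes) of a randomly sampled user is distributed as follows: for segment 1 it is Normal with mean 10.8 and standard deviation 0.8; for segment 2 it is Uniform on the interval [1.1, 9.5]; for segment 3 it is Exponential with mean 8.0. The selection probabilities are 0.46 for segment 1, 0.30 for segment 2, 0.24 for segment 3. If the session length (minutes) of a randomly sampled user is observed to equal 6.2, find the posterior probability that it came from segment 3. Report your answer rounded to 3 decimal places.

0.279

Likelihoods f(6.2 | ·): 1: 3.29905e-08; 2: 0.119048; 3: 0.057588.
Posterior ∝ prior × likelihood. Numerator for 3: 0.24·0.057588 = 0.0138211.
Normalizing constant: 0.46·3.29905e-08 + 0.3·0.119048 + 0.24·0.057588 = 0.0495354.
P(3 | observation) = 0.0138211 / 0.0495354 = 0.279015.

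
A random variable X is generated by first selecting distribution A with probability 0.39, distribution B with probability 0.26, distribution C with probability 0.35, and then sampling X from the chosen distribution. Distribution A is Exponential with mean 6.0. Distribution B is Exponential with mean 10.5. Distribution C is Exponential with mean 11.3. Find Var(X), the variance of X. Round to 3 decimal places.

Per component, A: μ=6, E[X²]=72; B: μ=10.5, E[X²]=220.5; C: μ=11.3, E[X²]=255.38.
E[X] = 0.39·6 + 0.26·10.5 + 0.35·11.3 = 9.025.
E[X²] = 0.39·72 + 0.26·220.5 + 0.35·255.38 = 174.793.
Var(X) = E[X²] − (E[X])² = 174.793 − 81.4506 = 93.3424.

93.342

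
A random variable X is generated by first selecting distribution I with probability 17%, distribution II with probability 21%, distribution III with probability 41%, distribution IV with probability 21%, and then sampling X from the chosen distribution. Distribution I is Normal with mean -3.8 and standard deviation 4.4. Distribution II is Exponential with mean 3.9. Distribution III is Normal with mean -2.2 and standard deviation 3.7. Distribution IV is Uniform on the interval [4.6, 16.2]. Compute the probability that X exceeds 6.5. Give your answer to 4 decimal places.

Conditional on each component, P(X > 6.5): I: 0.00961843; II: 0.188876; III: 0.00935268; IV: 0.836207.
By total probability, P(X > 6.5) = 0.17·0.00961843 + 0.21·0.188876 + 0.41·0.00935268 + 0.21·0.836207 = 0.220737.

0.2207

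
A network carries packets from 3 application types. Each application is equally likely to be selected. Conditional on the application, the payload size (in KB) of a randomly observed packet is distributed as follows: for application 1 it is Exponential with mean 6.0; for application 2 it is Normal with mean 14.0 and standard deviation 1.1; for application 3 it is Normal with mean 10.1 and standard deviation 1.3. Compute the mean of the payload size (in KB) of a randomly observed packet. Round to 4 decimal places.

Component means — 1: 6; 2: 14; 3: 10.1.
E[X] = 0.333333·6 + 0.333333·14 + 0.333333·10.1 = 10.0333.

10.0333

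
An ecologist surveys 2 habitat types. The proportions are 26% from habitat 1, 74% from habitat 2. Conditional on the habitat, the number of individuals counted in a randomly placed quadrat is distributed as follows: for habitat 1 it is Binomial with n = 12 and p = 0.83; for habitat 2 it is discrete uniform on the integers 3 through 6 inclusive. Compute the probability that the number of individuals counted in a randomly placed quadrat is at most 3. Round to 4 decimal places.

0.1850

Conditional on each habitat, P(X ≤ 3): 1: 1.58689e-05; 2: 0.25.
By total probability, P(X ≤ 3) = 0.26·1.58689e-05 + 0.74·0.25 = 0.185004.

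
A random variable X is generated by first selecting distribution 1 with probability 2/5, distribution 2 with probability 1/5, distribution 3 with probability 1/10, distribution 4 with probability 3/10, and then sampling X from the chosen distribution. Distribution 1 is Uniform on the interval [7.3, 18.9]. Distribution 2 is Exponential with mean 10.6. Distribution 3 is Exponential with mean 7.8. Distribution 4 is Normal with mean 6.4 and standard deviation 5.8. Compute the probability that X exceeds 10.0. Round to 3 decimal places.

Conditional on each component, P(X > 10.0): 1: 0.767241; 2: 0.389303; 3: 0.277468; 4: 0.267402.
By total probability, P(X > 10.0) = 0.4·0.767241 + 0.2·0.389303 + 0.1·0.277468 + 0.3·0.267402 = 0.492725.

0.493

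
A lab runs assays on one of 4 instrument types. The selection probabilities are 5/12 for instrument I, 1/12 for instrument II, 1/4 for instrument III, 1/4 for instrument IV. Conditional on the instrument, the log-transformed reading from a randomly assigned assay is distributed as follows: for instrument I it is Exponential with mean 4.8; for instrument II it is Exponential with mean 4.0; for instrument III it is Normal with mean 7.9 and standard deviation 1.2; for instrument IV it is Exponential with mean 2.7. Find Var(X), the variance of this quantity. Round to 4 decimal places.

16.6406

Per component, I: μ=4.8, E[X²]=46.08; II: μ=4, E[X²]=32; III: μ=7.9, E[X²]=63.85; IV: μ=2.7, E[X²]=14.58.
E[X] = 0.416667·4.8 + 0.0833333·4 + 0.25·7.9 + 0.25·2.7 = 4.98333.
E[X²] = 0.416667·46.08 + 0.0833333·32 + 0.25·63.85 + 0.25·14.58 = 41.4742.
Var(X) = E[X²] − (E[X])² = 41.4742 − 24.8336 = 16.6406.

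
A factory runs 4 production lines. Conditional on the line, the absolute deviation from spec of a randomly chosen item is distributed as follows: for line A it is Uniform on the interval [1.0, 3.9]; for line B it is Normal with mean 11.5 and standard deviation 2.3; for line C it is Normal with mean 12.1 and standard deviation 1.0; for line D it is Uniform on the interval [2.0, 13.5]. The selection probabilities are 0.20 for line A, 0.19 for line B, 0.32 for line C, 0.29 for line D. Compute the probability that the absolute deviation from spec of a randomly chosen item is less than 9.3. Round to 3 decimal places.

0.417

Conditional on each line, P(X < 9.3): A: 1; B: 0.169404; C: 0.00255513; D: 0.634783.
By total probability, P(X < 9.3) = 0.2·1 + 0.19·0.169404 + 0.32·0.00255513 + 0.29·0.634783 = 0.417091.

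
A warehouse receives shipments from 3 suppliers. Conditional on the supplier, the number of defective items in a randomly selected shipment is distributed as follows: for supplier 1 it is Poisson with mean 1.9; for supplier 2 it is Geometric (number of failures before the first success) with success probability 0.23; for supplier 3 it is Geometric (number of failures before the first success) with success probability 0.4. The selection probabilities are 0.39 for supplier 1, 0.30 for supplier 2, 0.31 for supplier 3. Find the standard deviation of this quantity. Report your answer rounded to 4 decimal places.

Per component, 1: μ=1.9, E[X²]=5.51; 2: μ=3.34783, E[X²]=25.7637; 3: μ=1.5, E[X²]=6.
E[X] = 0.39·1.9 + 0.3·3.34783 + 0.31·1.5 = 2.21035.
E[X²] = 0.39·5.51 + 0.3·25.7637 + 0.31·6 = 11.738.
Var(X) = E[X²] − (E[X])² = 11.738 − 4.88564 = 6.85237.
SD(X) = √6.85237 = 2.6177.

2.6177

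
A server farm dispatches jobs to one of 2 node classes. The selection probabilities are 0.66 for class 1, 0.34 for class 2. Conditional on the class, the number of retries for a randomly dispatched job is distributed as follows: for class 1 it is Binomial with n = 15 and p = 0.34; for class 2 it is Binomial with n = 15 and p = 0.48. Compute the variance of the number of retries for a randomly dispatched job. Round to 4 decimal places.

Per component, 1: μ=5.1, E[X²]=29.376; 2: μ=7.2, E[X²]=55.584.
E[X] = 0.66·5.1 + 0.34·7.2 = 5.814.
E[X²] = 0.66·29.376 + 0.34·55.584 = 38.2867.
Var(X) = E[X²] − (E[X])² = 38.2867 − 33.8026 = 4.48412.

4.4841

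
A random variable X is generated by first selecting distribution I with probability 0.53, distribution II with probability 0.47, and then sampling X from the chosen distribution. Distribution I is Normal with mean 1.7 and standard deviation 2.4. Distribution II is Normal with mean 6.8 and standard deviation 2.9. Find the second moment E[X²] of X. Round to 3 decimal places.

For each component E[X²] = Var + (mean)², giving I: 8.65; II: 54.65.
Overall E[X²] = 0.53·8.65 + 0.47·54.65 = 30.27.

30.270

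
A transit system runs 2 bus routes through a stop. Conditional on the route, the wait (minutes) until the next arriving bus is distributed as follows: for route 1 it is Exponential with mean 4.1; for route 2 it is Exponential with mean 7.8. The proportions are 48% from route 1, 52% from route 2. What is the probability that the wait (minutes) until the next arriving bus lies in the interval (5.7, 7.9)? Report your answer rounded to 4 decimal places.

Conditional on each route, P(5.7 < X < 7.9): 1: 0.103405; 2: 0.118345.
By total probability, P(5.7 < X < 7.9) = 0.48·0.103405 + 0.52·0.118345 = 0.111174.

0.1112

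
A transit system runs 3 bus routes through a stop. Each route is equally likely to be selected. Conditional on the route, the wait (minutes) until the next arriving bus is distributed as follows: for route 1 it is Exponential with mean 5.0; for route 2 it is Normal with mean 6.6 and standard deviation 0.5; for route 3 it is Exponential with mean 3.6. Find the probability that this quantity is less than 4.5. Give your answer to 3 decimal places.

0.436

Conditional on each route, P(X < 4.5): 1: 0.59343; 2: 1.33457e-05; 3: 0.713495.
By total probability, P(X < 4.5) = 0.333333·0.59343 + 0.333333·1.33457e-05 + 0.333333·0.713495 = 0.435646.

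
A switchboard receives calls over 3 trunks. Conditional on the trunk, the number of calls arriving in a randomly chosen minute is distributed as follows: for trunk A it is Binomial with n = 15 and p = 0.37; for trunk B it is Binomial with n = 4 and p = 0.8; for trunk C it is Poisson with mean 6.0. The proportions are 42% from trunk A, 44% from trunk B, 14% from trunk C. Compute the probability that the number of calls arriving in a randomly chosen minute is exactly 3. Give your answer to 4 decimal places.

0.2306

Conditional on each trunk, P(X = 3): A: 0.0900955; B: 0.4096; C: 0.0892351.
By total probability, P(X = 3) = 0.42·0.0900955 + 0.44·0.4096 + 0.14·0.0892351 = 0.230557.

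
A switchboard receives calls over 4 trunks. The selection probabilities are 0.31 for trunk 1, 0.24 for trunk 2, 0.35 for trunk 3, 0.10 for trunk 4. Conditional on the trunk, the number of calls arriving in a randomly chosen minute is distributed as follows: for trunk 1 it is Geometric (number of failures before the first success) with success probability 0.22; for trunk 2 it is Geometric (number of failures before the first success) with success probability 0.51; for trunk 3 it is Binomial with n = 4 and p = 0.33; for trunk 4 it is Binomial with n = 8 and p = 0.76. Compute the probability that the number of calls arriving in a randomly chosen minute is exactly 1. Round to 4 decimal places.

Conditional on each trunk, P(X = 1): 1: 0.1716; 2: 0.2499; 3: 0.397007; 4: 0.000278857.
By total probability, P(X = 1) = 0.31·0.1716 + 0.24·0.2499 + 0.35·0.397007 + 0.1·0.000278857 = 0.252152.

0.2522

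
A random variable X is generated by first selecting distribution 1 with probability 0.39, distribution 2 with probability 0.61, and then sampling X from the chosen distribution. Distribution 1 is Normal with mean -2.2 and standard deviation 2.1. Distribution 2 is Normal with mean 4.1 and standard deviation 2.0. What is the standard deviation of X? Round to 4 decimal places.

3.6881

Per component, 1: μ=-2.2, E[X²]=9.25; 2: μ=4.1, E[X²]=20.81.
E[X] = 0.39·-2.2 + 0.61·4.1 = 1.643.
E[X²] = 0.39·9.25 + 0.61·20.81 = 16.3016.
Var(X) = E[X²] − (E[X])² = 16.3016 − 2.69945 = 13.6022.
SD(X) = √13.6022 = 3.68811.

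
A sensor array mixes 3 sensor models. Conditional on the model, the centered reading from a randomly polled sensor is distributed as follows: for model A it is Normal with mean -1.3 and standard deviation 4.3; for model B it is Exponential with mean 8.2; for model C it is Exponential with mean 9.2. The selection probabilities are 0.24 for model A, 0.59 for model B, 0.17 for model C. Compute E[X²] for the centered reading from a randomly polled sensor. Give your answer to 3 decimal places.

For each component E[X²] = Var + (mean)², giving A: 20.18; B: 134.48; C: 169.28.
Overall E[X²] = 0.24·20.18 + 0.59·134.48 + 0.17·169.28 = 112.964.

112.964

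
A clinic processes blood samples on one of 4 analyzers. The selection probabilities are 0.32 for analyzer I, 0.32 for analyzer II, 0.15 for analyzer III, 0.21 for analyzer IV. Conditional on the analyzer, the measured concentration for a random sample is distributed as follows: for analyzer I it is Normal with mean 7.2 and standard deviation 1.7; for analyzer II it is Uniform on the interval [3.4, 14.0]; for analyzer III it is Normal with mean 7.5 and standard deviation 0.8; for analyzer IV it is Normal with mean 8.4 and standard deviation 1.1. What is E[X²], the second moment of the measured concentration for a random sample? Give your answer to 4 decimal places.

68.3359

For each component E[X²] = Var + (mean)², giving I: 54.73; II: 85.0533; III: 56.89; IV: 71.77.
Overall E[X²] = 0.32·54.73 + 0.32·85.0533 + 0.15·56.89 + 0.21·71.77 = 68.3359.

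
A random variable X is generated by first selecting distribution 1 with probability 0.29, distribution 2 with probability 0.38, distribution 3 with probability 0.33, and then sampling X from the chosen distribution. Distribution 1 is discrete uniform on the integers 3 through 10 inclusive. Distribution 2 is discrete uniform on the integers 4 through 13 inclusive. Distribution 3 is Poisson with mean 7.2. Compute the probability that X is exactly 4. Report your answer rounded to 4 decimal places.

0.1018

Conditional on each component, P(X = 4): 1: 0.125; 2: 0.1; 3: 0.0835985.
By total probability, P(X = 4) = 0.29·0.125 + 0.38·0.1 + 0.33·0.0835985 = 0.101838.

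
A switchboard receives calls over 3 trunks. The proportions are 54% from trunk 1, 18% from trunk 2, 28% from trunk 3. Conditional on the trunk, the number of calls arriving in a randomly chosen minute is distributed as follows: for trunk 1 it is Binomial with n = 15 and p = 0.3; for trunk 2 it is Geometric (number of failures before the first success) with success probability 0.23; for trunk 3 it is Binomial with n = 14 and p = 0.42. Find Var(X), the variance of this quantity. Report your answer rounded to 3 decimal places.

Per component, 1: μ=4.5, E[X²]=23.4; 2: μ=3.34783, E[X²]=25.7637; 3: μ=5.88, E[X²]=37.9848.
E[X] = 0.54·4.5 + 0.18·3.34783 + 0.28·5.88 = 4.67901.
E[X²] = 0.54·23.4 + 0.18·25.7637 + 0.28·37.9848 = 27.9092.
Var(X) = E[X²] − (E[X])² = 27.9092 − 21.8931 = 6.01609.

6.016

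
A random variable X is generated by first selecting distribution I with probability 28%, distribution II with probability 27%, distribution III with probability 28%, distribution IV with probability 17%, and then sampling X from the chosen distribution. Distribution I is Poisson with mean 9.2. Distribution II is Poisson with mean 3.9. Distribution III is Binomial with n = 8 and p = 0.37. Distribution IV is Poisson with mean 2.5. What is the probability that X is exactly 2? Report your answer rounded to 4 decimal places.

Conditional on each component, P(X = 2): I: 0.00427599; II: 0.15394; III: 0.239665; IV: 0.256516.
By total probability, P(X = 2) = 0.28·0.00427599 + 0.27·0.15394 + 0.28·0.239665 + 0.17·0.256516 = 0.153475.

0.1535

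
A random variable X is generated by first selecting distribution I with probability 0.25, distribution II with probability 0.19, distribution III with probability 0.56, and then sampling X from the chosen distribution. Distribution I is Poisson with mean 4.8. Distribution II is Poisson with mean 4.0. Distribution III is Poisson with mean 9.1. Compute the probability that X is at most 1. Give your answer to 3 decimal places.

0.030

Conditional on each component, P(X ≤ 1): I: 0.0477325; II: 0.0915782; III: 0.00112782.
By total probability, P(X ≤ 1) = 0.25·0.0477325 + 0.19·0.0915782 + 0.56·0.00112782 = 0.0299646.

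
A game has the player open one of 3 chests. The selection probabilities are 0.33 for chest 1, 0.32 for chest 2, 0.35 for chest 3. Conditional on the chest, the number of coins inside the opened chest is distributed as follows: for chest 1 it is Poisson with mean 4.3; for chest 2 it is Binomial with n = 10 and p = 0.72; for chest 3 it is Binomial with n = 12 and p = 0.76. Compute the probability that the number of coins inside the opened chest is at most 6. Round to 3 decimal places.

Conditional on each chest, P(X ≤ 6): 1: 0.85579; 2: 0.297941; 3: 0.0453356.
By total probability, P(X ≤ 6) = 0.33·0.85579 + 0.32·0.297941 + 0.35·0.0453356 = 0.393619.

0.394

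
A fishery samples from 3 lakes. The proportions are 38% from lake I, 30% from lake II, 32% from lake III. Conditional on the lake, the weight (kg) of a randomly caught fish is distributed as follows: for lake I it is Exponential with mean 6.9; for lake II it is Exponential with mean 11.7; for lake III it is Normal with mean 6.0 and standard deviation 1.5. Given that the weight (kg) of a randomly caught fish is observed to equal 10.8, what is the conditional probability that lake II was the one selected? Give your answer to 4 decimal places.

0.4587

Likelihoods f(10.8 | ·): I: 0.030296; II: 0.0339568; III: 0.00158939.
Posterior ∝ prior × likelihood. Numerator for II: 0.3·0.0339568 = 0.010187.
Normalizing constant: 0.38·0.030296 + 0.3·0.0339568 + 0.32·0.00158939 = 0.0222081.
P(II | observation) = 0.010187 / 0.0222081 = 0.458708.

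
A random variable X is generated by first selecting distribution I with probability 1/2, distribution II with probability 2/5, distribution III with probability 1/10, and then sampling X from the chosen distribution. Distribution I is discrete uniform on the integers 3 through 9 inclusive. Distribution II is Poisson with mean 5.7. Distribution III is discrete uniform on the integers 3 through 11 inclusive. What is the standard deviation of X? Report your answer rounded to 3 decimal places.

Per component, I: μ=6, E[X²]=40; II: μ=5.7, E[X²]=38.19; III: μ=7, E[X²]=55.6667.
E[X] = 0.5·6 + 0.4·5.7 + 0.1·7 = 5.98.
E[X²] = 0.5·40 + 0.4·38.19 + 0.1·55.6667 = 40.8427.
Var(X) = E[X²] − (E[X])² = 40.8427 − 35.7604 = 5.08227.
SD(X) = √5.08227 = 2.25439.

2.254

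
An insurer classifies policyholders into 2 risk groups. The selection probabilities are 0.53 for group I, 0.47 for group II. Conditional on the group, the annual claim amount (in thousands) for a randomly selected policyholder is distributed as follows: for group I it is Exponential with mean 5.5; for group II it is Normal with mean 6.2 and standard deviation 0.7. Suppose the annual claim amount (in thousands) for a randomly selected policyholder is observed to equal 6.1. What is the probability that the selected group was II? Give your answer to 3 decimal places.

0.893

Likelihoods f(6.1 | ·): I: 0.0599743; II: 0.564132.
Posterior ∝ prior × likelihood. Numerator for II: 0.47·0.564132 = 0.265142.
Normalizing constant: 0.53·0.0599743 + 0.47·0.564132 = 0.296928.
P(II | observation) = 0.265142 / 0.296928 = 0.892949.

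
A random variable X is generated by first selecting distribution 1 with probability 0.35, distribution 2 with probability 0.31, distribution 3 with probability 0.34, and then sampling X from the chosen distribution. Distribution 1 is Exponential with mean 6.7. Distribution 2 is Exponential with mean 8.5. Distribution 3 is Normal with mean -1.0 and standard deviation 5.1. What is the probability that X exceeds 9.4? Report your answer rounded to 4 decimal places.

Conditional on each component, P(X > 9.4): 1: 0.245862; 2: 0.330919; 3: 0.0207143.
By total probability, P(X > 9.4) = 0.35·0.245862 + 0.31·0.330919 + 0.34·0.0207143 = 0.195679.

0.1957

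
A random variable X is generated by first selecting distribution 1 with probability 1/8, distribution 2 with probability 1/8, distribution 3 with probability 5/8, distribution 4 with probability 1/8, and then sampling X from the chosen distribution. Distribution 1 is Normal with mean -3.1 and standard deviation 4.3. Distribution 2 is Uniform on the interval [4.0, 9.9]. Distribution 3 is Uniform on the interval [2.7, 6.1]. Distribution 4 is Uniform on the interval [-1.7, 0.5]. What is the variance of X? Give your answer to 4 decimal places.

12.7485

Per component, 1: μ=-3.1, E[X²]=28.1; 2: μ=6.95, E[X²]=51.2033; 3: μ=4.4, E[X²]=20.3233; 4: μ=-0.6, E[X²]=0.763333.
E[X] = 0.125·-3.1 + 0.125·6.95 + 0.625·4.4 + 0.125·-0.6 = 3.15625.
E[X²] = 0.125·28.1 + 0.125·51.2033 + 0.625·20.3233 + 0.125·0.763333 = 22.7104.
Var(X) = E[X²] − (E[X])² = 22.7104 − 9.96191 = 12.7485.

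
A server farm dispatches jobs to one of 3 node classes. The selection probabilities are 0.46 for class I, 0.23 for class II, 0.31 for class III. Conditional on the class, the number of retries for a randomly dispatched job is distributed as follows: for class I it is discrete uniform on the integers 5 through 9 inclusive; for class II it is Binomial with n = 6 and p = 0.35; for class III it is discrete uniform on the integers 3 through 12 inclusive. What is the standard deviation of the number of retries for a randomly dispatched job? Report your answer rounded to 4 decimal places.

2.9063

Per component, I: μ=7, E[X²]=51; II: μ=2.1, E[X²]=5.775; III: μ=7.5, E[X²]=64.5.
E[X] = 0.46·7 + 0.23·2.1 + 0.31·7.5 = 6.028.
E[X²] = 0.46·51 + 0.23·5.775 + 0.31·64.5 = 44.7833.
Var(X) = E[X²] − (E[X])² = 44.7833 − 36.3368 = 8.44647.
SD(X) = √8.44647 = 2.90628.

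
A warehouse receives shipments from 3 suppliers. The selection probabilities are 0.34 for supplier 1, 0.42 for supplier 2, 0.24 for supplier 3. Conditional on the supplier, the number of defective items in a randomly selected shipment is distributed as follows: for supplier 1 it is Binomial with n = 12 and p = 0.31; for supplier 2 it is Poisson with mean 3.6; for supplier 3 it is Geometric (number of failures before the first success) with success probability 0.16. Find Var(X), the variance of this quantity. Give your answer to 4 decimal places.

Per component, 1: μ=3.72, E[X²]=16.4052; 2: μ=3.6, E[X²]=16.56; 3: μ=5.25, E[X²]=60.375.
E[X] = 0.34·3.72 + 0.42·3.6 + 0.24·5.25 = 4.0368.
E[X²] = 0.34·16.4052 + 0.42·16.56 + 0.24·60.375 = 27.023.
Var(X) = E[X²] − (E[X])² = 27.023 − 16.2958 = 10.7272.

10.7272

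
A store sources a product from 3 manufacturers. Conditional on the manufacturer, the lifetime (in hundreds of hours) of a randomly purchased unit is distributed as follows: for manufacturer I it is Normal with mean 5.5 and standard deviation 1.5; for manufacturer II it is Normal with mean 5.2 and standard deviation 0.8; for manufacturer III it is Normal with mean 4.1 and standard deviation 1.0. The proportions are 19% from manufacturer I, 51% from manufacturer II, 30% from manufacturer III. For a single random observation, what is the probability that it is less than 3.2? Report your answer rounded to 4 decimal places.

0.0703

Conditional on each manufacturer, P(X < 3.2): I: 0.0625969; II: 0.00620967; III: 0.18406.
By total probability, P(X < 3.2) = 0.19·0.0625969 + 0.51·0.00620967 + 0.3·0.18406 = 0.0702784.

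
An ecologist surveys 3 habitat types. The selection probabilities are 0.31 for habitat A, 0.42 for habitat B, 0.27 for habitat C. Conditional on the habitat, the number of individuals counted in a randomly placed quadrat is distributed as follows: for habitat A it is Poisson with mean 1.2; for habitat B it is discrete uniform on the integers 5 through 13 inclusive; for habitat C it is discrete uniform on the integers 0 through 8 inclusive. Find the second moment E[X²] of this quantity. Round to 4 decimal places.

For each component E[X²] = Var + (mean)², giving A: 2.64; B: 87.6667; C: 22.6667.
Overall E[X²] = 0.31·2.64 + 0.42·87.6667 + 0.27·22.6667 = 43.7584.

43.7584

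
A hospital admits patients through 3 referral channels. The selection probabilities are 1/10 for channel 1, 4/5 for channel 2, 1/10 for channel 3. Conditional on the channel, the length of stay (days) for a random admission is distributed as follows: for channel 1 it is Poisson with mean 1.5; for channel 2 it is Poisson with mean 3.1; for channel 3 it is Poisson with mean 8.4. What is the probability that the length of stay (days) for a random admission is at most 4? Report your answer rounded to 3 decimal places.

0.745

Conditional on each channel, P(X ≤ 4): 1: 0.981424; 2: 0.798189; 3: 0.0789083.
By total probability, P(X ≤ 4) = 0.1·0.981424 + 0.8·0.798189 + 0.1·0.0789083 = 0.744585.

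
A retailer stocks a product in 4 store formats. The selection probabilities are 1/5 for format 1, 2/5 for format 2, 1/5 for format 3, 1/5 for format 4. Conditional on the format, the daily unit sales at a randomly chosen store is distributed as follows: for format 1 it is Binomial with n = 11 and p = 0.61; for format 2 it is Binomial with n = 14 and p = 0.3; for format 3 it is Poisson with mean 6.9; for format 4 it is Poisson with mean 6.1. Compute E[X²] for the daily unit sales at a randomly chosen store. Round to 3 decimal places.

37.324

For each component E[X²] = Var + (mean)², giving 1: 47.641; 2: 20.58; 3: 54.51; 4: 43.31.
Overall E[X²] = 0.2·47.641 + 0.4·20.58 + 0.2·54.51 + 0.2·43.31 = 37.3242.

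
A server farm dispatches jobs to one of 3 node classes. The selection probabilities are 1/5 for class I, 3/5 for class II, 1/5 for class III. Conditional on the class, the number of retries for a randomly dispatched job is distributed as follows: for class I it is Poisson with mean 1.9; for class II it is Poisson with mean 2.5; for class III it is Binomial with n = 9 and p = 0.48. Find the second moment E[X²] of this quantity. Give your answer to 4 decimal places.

10.5338

For each component E[X²] = Var + (mean)², giving I: 5.51; II: 8.75; III: 20.9088.
Overall E[X²] = 0.2·5.51 + 0.6·8.75 + 0.2·20.9088 = 10.5338.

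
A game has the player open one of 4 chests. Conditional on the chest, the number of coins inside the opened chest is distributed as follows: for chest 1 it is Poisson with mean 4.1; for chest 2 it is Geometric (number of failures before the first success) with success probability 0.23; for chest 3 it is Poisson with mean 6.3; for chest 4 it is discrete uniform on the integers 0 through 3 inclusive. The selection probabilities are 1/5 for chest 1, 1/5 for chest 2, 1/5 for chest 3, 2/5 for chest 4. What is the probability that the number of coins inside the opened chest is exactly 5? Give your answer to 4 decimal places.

Conditional on each chest, P(X = 5): 1: 0.160004; 2: 0.062256; 3: 0.151868; 4: 0.
By total probability, P(X = 5) = 0.2·0.160004 + 0.2·0.062256 + 0.2·0.151868 + 0.4·0 = 0.0748256.

0.0748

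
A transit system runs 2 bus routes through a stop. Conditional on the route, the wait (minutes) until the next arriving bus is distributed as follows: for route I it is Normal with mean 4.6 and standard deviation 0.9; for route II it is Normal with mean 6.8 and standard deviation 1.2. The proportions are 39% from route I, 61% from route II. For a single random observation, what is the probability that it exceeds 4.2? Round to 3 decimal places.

Conditional on each route, P(X > 4.2): I: 0.671639; II: 0.98487.
By total probability, P(X > 4.2) = 0.39·0.671639 + 0.61·0.98487 = 0.86271.

0.863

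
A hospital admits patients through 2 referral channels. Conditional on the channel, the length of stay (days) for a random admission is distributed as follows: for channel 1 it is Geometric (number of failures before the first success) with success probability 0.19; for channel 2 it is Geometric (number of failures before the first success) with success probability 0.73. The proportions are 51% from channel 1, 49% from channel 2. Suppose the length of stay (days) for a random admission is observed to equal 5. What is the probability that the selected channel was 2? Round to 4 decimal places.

Likelihoods P(X=5 | ·): 1: 0.0662489; 2: 0.00104747.
Posterior ∝ prior × likelihood. Numerator for 2: 0.49·0.00104747 = 0.00051326.
Normalizing constant: 0.51·0.0662489 + 0.49·0.00104747 = 0.0343002.
P(2 | observation) = 0.00051326 / 0.0343002 = 0.0149638.

0.0150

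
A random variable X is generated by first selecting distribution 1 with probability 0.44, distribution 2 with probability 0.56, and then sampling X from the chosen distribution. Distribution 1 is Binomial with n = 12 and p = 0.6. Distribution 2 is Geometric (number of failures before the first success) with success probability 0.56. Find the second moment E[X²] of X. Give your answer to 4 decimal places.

For each component E[X²] = Var + (mean)², giving 1: 54.72; 2: 2.02041.
Overall E[X²] = 0.44·54.72 + 0.56·2.02041 = 25.2082.

25.2082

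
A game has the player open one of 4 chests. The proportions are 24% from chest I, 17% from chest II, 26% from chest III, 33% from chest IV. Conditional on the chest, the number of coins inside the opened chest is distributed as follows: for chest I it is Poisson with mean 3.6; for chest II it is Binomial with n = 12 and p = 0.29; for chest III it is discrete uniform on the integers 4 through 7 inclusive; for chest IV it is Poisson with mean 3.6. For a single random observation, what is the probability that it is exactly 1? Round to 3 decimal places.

Conditional on each chest, P(X = 1): I: 0.0983654; II: 0.0804306; III: 0; IV: 0.0983654.
By total probability, P(X = 1) = 0.24·0.0983654 + 0.17·0.0804306 + 0.26·0 + 0.33·0.0983654 = 0.0697415.

0.070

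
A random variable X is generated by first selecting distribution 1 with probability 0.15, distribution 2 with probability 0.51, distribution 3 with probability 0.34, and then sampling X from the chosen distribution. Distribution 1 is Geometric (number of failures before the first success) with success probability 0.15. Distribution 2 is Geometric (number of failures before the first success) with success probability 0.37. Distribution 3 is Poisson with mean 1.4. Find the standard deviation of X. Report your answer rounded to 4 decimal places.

Per component, 1: μ=5.66667, E[X²]=69.8889; 2: μ=1.7027, E[X²]=7.5011; 3: μ=1.4, E[X²]=3.36.
E[X] = 0.15·5.66667 + 0.51·1.7027 + 0.34·1.4 = 2.19438.
E[X²] = 0.15·69.8889 + 0.51·7.5011 + 0.34·3.36 = 15.4513.
Var(X) = E[X²] − (E[X])² = 15.4513 − 4.8153 = 10.636.
SD(X) = √10.636 = 3.26129.

3.2613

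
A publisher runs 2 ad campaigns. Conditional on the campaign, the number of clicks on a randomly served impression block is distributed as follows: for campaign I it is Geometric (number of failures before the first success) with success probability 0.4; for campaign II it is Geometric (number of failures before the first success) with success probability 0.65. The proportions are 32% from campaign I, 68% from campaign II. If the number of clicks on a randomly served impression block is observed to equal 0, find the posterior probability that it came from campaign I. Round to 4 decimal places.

0.2246

Likelihoods P(X=0 | ·): I: 0.4; II: 0.65.
Posterior ∝ prior × likelihood. Numerator for I: 0.32·0.4 = 0.128.
Normalizing constant: 0.32·0.4 + 0.68·0.65 = 0.57.
P(I | observation) = 0.128 / 0.57 = 0.224561.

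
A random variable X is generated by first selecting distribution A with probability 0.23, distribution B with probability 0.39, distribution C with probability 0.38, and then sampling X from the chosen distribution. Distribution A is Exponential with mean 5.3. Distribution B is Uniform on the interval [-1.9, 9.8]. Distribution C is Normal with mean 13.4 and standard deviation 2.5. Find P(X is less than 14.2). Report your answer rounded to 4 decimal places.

Conditional on each component, P(X < 14.2): A: 0.931385; B: 1; C: 0.625516.
By total probability, P(X < 14.2) = 0.23·0.931385 + 0.39·1 + 0.38·0.625516 = 0.841915.

0.8419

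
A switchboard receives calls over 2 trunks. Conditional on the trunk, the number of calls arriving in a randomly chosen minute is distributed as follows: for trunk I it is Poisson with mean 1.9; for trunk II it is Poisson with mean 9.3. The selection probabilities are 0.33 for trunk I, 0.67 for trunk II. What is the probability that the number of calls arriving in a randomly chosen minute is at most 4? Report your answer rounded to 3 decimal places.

Conditional on each trunk, P(X ≤ 4): I: 0.955919; II: 0.0456475.
By total probability, P(X ≤ 4) = 0.33·0.955919 + 0.67·0.0456475 = 0.346037.

0.346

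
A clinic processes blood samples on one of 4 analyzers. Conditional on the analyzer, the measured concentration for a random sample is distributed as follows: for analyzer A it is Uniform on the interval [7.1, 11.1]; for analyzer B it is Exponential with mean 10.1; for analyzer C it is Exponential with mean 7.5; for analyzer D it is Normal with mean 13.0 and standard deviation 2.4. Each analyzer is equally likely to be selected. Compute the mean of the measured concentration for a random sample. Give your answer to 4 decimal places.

Component means — A: 9.1; B: 10.1; C: 7.5; D: 13.
E[X] = 0.25·9.1 + 0.25·10.1 + 0.25·7.5 + 0.25·13 = 9.925.

9.9250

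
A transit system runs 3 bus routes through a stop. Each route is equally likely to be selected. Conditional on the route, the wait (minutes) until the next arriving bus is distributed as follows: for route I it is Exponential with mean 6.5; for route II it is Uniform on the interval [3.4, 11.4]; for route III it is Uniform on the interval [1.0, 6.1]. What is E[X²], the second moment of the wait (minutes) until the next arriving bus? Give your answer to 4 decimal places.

For each component E[X²] = Var + (mean)², giving I: 84.5; II: 60.0933; III: 14.77.
Overall E[X²] = 0.333333·84.5 + 0.333333·60.0933 + 0.333333·14.77 = 53.1211.

53.1211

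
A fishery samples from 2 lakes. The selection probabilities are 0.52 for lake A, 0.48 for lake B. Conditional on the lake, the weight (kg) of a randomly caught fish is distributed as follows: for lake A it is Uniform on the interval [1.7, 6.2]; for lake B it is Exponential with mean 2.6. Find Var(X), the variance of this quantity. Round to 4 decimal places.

Per component, A: μ=3.95, E[X²]=17.29; B: μ=2.6, E[X²]=13.52.
E[X] = 0.52·3.95 + 0.48·2.6 = 3.302.
E[X²] = 0.52·17.29 + 0.48·13.52 = 15.4804.
Var(X) = E[X²] − (E[X])² = 15.4804 − 10.9032 = 4.5772.

4.5772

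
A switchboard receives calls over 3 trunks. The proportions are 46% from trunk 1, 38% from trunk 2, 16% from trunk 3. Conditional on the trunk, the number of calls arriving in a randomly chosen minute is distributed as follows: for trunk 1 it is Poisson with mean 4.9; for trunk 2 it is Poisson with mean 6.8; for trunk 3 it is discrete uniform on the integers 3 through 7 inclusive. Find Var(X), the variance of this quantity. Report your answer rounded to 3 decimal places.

5.987

Per component, 1: μ=4.9, E[X²]=28.91; 2: μ=6.8, E[X²]=53.04; 3: μ=5, E[X²]=27.
E[X] = 0.46·4.9 + 0.38·6.8 + 0.16·5 = 5.638.
E[X²] = 0.46·28.91 + 0.38·53.04 + 0.16·27 = 37.7738.
Var(X) = E[X²] − (E[X])² = 37.7738 − 31.787 = 5.98676.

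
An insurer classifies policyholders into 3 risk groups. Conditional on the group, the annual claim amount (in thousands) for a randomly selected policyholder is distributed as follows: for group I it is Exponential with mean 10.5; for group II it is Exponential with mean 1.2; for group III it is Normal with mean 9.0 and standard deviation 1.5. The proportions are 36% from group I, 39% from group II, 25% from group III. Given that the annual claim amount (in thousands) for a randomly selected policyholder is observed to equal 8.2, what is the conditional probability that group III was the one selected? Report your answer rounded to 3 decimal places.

0.782

Likelihoods f(8.2 | ·): I: 0.0436162; II: 0.000897718; III: 0.230703.
Posterior ∝ prior × likelihood. Numerator for III: 0.25·0.230703 = 0.0576756.
Normalizing constant: 0.36·0.0436162 + 0.39·0.000897718 + 0.25·0.230703 = 0.0737276.
P(III | observation) = 0.0576756 / 0.0737276 = 0.782281.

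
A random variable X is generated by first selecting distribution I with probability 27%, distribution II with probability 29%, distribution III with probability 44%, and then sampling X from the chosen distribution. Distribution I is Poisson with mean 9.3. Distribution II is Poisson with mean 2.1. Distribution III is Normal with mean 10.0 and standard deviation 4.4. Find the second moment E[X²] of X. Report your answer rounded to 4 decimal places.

80.2696

For each component E[X²] = Var + (mean)², giving I: 95.79; II: 6.51; III: 119.36.
Overall E[X²] = 0.27·95.79 + 0.29·6.51 + 0.44·119.36 = 80.2696.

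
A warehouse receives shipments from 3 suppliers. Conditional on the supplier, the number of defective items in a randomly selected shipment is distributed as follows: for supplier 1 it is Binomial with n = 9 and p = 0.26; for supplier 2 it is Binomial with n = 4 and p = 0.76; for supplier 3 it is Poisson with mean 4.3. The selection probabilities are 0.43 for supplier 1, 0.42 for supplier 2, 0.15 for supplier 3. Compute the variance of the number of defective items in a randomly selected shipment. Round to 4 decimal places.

Per component, 1: μ=2.34, E[X²]=7.2072; 2: μ=3.04, E[X²]=9.9712; 3: μ=4.3, E[X²]=22.79.
E[X] = 0.43·2.34 + 0.42·3.04 + 0.15·4.3 = 2.928.
E[X²] = 0.43·7.2072 + 0.42·9.9712 + 0.15·22.79 = 10.7055.
Var(X) = E[X²] − (E[X])² = 10.7055 − 8.57318 = 2.13232.

2.1323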